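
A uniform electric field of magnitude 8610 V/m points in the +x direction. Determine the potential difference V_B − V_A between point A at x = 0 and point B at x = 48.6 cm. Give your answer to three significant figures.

In a uniform field, potential decreases in the direction of E: V_B − V_A = −E·Δx.
V_B − V_A = −(8610 V/m)(0.486 m) = -4180 V.

-4180 V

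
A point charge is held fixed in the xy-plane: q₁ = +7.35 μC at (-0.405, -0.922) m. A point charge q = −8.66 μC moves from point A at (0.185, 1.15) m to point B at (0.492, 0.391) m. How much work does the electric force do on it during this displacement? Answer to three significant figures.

0.0942 J

The work done by the electric force is W_field = −ΔU = −q(V_B − V_A) = q(V_A − V_B).
At A: distance to the source charge is 2.15 m; V_A = kq₁/r = 3.07×10⁴ V.
At B: distance to the source charge is 1.59 m; V_B = kq₁/r = 4.16×10⁴ V.
ΔV = V_B − V_A = 1.09×10⁴ V.
W_field = −qΔV = −(-8.66×10⁻⁶ C)(1.09×10⁴ V) = 0.0942 J.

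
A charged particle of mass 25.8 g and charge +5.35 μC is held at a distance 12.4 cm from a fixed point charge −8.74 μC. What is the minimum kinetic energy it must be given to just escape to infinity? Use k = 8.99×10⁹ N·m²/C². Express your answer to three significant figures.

3.39 J

To just escape, total mechanical energy must reach zero at infinity: ½mv²_min + U = 0, so ½mv²_min = −U = |kQq|/r.
|U| = |kQq|/r = (8.99×10⁹ N·m²/C²)(8.74×10⁻⁶)(5.35×10⁻⁶)/(0.124) = 3.39 J.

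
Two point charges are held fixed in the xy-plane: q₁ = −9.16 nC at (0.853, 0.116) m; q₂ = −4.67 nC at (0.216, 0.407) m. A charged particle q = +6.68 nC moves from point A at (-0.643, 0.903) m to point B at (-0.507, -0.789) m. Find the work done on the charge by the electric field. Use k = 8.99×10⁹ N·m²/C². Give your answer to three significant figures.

The work done by the electric force is W_field = −ΔU = −q(V_B − V_A) = q(V_A − V_B).
At A: distances to the source charges are 1.69 m, 0.992 m; V_A = Σ kqᵢ/rᵢ = -91.0 V.
At B: distances to the source charges are 1.63 m, 1.40 m; V_B = Σ kqᵢ/rᵢ = -80.5 V.
ΔV = V_B − V_A = 10.6 V.
W_field = −qΔV = −(6.68×10⁻⁹ C)(10.6 V) = -7.08×10⁻⁸ J.

-7.08×10⁻⁸ J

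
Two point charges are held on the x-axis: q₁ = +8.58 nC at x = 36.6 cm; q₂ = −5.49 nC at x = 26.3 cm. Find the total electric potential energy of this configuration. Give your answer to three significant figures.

-4.11×10⁻⁶ J

The assembly work is the sum of pairwise potential energies, U = Σ_{i<j} kqᵢqⱼ/rᵢⱼ.
Pair separations: r₁₂ = 0.103 m.
U = (-4.11×10⁻⁶) = -4.11×10⁻⁶ J.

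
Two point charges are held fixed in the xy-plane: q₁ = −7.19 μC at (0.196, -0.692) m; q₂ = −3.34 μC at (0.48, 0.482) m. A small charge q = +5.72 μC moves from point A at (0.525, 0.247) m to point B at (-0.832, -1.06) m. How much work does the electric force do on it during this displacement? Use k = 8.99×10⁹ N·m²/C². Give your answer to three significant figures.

The work done by the electric force is W_field = −ΔU = −q(V_B − V_A) = q(V_A − V_B).
At A: distances to the source charges are 0.995 m, 0.239 m; V_A = Σ kqᵢ/rᵢ = -1.90×10⁵ V.
At B: distances to the source charges are 1.09 m, 2.02 m; V_B = Σ kqᵢ/rᵢ = -7.40×10⁴ V.
ΔV = V_B − V_A = 1.16×10⁵ V.
W_field = −qΔV = −(5.72×10⁻⁶ C)(1.16×10⁵ V) = -0.666 J.

-0.666 J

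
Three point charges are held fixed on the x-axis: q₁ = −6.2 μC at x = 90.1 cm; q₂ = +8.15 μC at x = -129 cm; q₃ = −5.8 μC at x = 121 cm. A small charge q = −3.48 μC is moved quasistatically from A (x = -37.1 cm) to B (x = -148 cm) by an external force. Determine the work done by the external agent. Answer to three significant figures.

-1.18 J

For quasistatic motion the external work equals the change in potential energy: W_ext = qΔV = q(V_B − V_A).
At A: distances to the source charges are 1.27 m, 0.919 m, 1.58 m; V_A = Σ kqᵢ/rᵢ = 2930 V.
At B: distances to the source charges are 2.38 m, 0.190 m, 2.69 m; V_B = Σ kqᵢ/rᵢ = 3.43×10⁵ V.
ΔV = V_B − V_A = 3.40×10⁵ V.
W_ext = qΔV = (-3.48×10⁻⁶ C)(3.40×10⁵ V) = -1.18 J.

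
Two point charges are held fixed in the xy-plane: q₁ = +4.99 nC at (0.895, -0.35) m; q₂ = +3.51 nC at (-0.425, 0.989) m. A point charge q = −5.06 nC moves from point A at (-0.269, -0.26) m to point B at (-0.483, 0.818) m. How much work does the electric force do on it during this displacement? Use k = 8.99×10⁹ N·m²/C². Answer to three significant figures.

6.89×10⁻⁷ J

The work done by the electric force is W_field = −ΔU = −q(V_B − V_A) = q(V_A − V_B).
At A: distances to the source charges are 1.17 m, 1.26 m; V_A = Σ kqᵢ/rᵢ = 63.5 V.
At B: distances to the source charges are 1.81 m, 0.181 m; V_B = Σ kqᵢ/rᵢ = 200 V.
ΔV = V_B − V_A = 136 V.
W_field = −qΔV = −(-5.06×10⁻⁹ C)(136 V) = 6.89×10⁻⁷ J.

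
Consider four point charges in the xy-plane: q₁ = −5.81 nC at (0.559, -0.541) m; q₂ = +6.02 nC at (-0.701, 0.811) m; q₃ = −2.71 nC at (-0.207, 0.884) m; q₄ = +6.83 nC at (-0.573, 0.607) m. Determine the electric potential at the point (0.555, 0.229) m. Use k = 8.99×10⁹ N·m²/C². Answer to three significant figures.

-1.37 V

Electric potential is a scalar, so the contributions from each charge add algebraically: V = Σ kqᵢ/rᵢ.
Distances from the field point to each charge: r₁ = 0.770 m, r₂ = 1.38 m, r₃ = 1.00 m, r₄ = 1.19 m.
V = k[(-5.81×10⁻⁹)/(0.770) + (6.02×10⁻⁹)/(1.38) + (-2.71×10⁻⁹)/(1.00) + (6.83×10⁻⁹)/(1.19)] = -1.37 V.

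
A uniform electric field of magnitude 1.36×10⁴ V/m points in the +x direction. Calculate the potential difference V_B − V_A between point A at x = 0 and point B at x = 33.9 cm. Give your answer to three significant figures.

In a uniform field, potential decreases in the direction of E: V_B − V_A = −E·Δx.
V_B − V_A = −(1.36×10⁴ V/m)(0.339 m) = -4610 V.

-4610 V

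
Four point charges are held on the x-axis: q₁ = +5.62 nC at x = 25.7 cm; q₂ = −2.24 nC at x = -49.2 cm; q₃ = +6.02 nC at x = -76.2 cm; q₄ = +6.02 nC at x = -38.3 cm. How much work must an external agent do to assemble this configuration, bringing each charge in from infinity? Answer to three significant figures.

The work to assemble the configuration equals its total potential energy, U = Σ kqᵢqⱼ/rᵢⱼ over all pairs.
Pair separations: r₁₂ = 0.749 m, r₁₃ = 1.02 m, r₁₄ = 0.640 m, r₂₃ = 0.270 m, r₂₄ = 0.109 m, r₃₄ = 0.379 m.
Summing all 6 pair terms gives U = -7.89×10⁻⁸ J.

-7.89×10⁻⁸ J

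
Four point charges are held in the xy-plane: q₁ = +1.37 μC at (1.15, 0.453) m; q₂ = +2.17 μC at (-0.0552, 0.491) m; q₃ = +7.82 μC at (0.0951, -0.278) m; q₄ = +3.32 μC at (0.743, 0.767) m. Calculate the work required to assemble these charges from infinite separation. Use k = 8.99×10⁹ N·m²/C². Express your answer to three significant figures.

The work to assemble the configuration equals its total potential energy, U = Σ kqᵢqⱼ/rᵢⱼ over all pairs.
Pair separations: r₁₂ = 1.21 m, r₁₃ = 1.28 m, r₁₄ = 0.514 m, r₂₃ = 0.784 m, r₂₄ = 0.845 m, r₃₄ = 1.23 m.
Summing all 6 pair terms gives U = 0.638 J.

0.638 J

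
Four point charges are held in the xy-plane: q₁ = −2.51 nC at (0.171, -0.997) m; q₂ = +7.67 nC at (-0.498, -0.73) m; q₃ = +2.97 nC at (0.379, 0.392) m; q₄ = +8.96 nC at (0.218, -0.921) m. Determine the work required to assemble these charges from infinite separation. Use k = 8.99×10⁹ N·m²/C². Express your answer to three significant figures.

The work to assemble the configuration equals its total potential energy, U = Σ kqᵢqⱼ/rᵢⱼ over all pairs.
Pair separations: r₁₂ = 0.720 m, r₁₃ = 1.40 m, r₁₄ = 0.0894 m, r₂₃ = 1.42 m, r₂₄ = 0.741 m, r₃₄ = 1.32 m.
Summing all 6 pair terms gives U = -1.39×10⁻⁶ J.

-1.39×10⁻⁶ J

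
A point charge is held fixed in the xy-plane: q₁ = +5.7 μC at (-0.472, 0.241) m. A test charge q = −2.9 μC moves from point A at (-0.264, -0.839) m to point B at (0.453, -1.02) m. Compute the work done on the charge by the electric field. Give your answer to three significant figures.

The work done by the electric force is W_field = −ΔU = −q(V_B − V_A) = q(V_A − V_B).
At A: distance to the source charge is 1.10 m; V_A = kq₁/r = 4.66×10⁴ V.
At B: distance to the source charge is 1.56 m; V_B = kq₁/r = 3.28×10⁴ V.
ΔV = V_B − V_A = -1.38×10⁴ V.
W_field = −qΔV = −(-2.90×10⁻⁶ C)(-1.38×10⁴ V) = -0.0401 J.

-0.0401 J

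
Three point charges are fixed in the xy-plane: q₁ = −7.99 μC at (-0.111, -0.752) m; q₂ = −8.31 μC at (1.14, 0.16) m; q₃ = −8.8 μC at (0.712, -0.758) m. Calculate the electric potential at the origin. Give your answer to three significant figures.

Electric potential is a scalar, so the contributions from each charge add algebraically: V = Σ kqᵢ/rᵢ.
Distances from the field point to each charge: r₁ = 0.760 m, r₂ = 1.15 m, r₃ = 1.04 m.
V = k[(-7.99×10⁻⁶)/(0.760) + (-8.31×10⁻⁶)/(1.15) + (-8.80×10⁻⁶)/(1.04)] = -2.35×10⁵ V.

-2.35×10⁵ V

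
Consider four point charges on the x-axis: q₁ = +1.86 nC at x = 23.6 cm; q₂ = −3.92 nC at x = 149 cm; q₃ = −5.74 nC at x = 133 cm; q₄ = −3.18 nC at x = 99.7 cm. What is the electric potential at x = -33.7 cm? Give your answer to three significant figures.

Electric potential is a scalar, so the contributions from each charge add algebraically: V = Σ kqᵢ/rᵢ.
Distances from the field point to each charge: r₁ = 0.573 m, r₂ = 1.83 m, r₃ = 1.67 m, r₄ = 1.33 m.
V = k[(1.86×10⁻⁹)/(0.573) + (-3.92×10⁻⁹)/(1.83) + (-5.74×10⁻⁹)/(1.67) + (-3.18×10⁻⁹)/(1.33)] = -42.5 V.

-42.5 V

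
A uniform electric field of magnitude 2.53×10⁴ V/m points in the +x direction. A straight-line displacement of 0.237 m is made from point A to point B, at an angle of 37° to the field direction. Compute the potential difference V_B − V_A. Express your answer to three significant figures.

Only the component of displacement along E changes the potential: ΔV = −E·d·cosθ.
ΔV = −(2.53×10⁴ V/m)(0.237 m)cos37° = -4790 V.

-4790 V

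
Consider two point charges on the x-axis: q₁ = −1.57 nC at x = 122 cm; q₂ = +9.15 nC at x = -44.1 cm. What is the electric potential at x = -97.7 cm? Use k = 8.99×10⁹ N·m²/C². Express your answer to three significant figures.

147 V

The total potential is the scalar sum of each charge's contribution, V = Σ kqᵢ/rᵢ.
Distances from the field point to each charge: r₁ = 2.20 m, r₂ = 0.536 m.
V = k[(-1.57×10⁻⁹)/(2.20) + (9.15×10⁻⁹)/(0.536)] = 147 V.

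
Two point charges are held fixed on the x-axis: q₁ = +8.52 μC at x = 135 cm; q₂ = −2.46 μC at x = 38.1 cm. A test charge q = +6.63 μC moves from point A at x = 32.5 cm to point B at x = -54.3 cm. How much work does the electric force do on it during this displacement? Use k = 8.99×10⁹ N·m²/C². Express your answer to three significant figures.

-2.23 J

The work done by the electric force is W_field = −ΔU = −q(V_B − V_A) = q(V_A − V_B).
At A: distances to the source charges are 1.03 m, 0.0560 m; V_A = Σ kqᵢ/rᵢ = -3.20×10⁵ V.
At B: distances to the source charges are 1.89 m, 0.924 m; V_B = Σ kqᵢ/rᵢ = 1.65×10⁴ V.
ΔV = V_B − V_A = 3.37×10⁵ V.
W_field = −qΔV = −(6.63×10⁻⁶ C)(3.37×10⁵ V) = -2.23 J.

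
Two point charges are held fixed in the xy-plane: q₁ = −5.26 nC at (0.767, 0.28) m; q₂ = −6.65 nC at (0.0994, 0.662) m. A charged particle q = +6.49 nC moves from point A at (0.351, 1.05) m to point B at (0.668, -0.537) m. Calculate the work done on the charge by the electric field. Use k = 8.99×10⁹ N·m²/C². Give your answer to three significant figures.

The work done by the electric force is W_field = −ΔU = −q(V_B − V_A) = q(V_A − V_B).
At A: distances to the source charges are 0.875 m, 0.462 m; V_A = Σ kqᵢ/rᵢ = -183 V.
At B: distances to the source charges are 0.823 m, 1.33 m; V_B = Σ kqᵢ/rᵢ = -103 V.
ΔV = V_B − V_A = 80.8 V.
W_field = −qΔV = −(6.49×10⁻⁹ C)(80.8 V) = -5.24×10⁻⁷ J.

-5.24×10⁻⁷ J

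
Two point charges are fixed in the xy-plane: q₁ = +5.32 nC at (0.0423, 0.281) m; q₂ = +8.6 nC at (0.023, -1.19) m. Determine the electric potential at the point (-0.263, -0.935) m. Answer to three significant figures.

The total potential is the scalar sum of each charge's contribution, V = Σ kqᵢ/rᵢ.
Distances from the field point to each charge: r₁ = 1.25 m, r₂ = 0.383 m.
V = k[(5.32×10⁻⁹)/(1.25) + (8.60×10⁻⁹)/(0.383)] = 240 V.

240 V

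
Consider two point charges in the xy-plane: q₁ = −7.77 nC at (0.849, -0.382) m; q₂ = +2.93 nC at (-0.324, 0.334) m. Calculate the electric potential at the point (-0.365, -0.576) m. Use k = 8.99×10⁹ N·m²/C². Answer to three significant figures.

-27.9 V

The total potential is the scalar sum of each charge's contribution, V = Σ kqᵢ/rᵢ.
Distances from the field point to each charge: r₁ = 1.23 m, r₂ = 0.911 m.
V = k[(-7.77×10⁻⁹)/(1.23) + (2.93×10⁻⁹)/(0.911)] = -27.9 V.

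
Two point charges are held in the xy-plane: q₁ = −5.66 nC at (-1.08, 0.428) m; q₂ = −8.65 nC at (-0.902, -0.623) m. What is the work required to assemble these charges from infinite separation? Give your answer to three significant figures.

The assembly work is the sum of pairwise potential energies, U = Σ_{i<j} kqᵢqⱼ/rᵢⱼ.
Pair separations: r₁₂ = 1.07 m.
U = (4.13×10⁻⁷) = 4.13×10⁻⁷ J.

4.13×10⁻⁷ J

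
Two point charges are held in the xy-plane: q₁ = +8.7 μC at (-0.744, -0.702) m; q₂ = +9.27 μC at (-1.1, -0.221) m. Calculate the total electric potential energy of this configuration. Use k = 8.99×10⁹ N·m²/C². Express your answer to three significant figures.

The work to assemble the configuration equals its total potential energy, U = Σ kqᵢqⱼ/rᵢⱼ over all pairs.
Pair separations: r₁₂ = 0.598 m.
U = (1.21) = 1.21 J.

1.21 J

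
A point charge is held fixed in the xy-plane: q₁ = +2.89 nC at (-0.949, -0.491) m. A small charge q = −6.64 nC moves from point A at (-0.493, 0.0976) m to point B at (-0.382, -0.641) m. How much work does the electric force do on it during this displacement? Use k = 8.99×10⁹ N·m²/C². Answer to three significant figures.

6.24×10⁻⁸ J

The work done by the electric force is W_field = −ΔU = −q(V_B − V_A) = q(V_A − V_B).
At A: distance to the source charge is 0.745 m; V_A = kq₁/r = 34.9 V.
At B: distance to the source charge is 0.587 m; V_B = kq₁/r = 44.3 V.
ΔV = V_B − V_A = 9.40 V.
W_field = −qΔV = −(-6.64×10⁻⁹ C)(9.40 V) = 6.24×10⁻⁸ J.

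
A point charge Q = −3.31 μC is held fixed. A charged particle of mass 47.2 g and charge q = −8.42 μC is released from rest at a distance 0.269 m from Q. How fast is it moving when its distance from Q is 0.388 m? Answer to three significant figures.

Only the electrostatic force acts, so mechanical energy is conserved: ½mv² = U₁ − U₂ = kQq(1/r₁ − 1/r₂).
U₁ − U₂ = (8.99×10⁹ N·m²/C²)(-3.31×10⁻⁶ C)(-8.42×10⁻⁶ C)(1/0.269 − 1/0.388) = 0.286 J.
v = √(2·0.286/0.0472) = 3.48 m/s.

3.48 m/s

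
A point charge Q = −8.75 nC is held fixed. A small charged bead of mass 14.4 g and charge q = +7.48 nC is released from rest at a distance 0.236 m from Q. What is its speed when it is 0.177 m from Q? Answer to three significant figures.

Only the electrostatic force acts, so mechanical energy is conserved: ½mv² = U₁ − U₂ = kQq(1/r₁ − 1/r₂).
U₁ − U₂ = (8.99×10⁹ N·m²/C²)(-8.75×10⁻⁹ C)(7.48×10⁻⁹ C)(1/0.236 − 1/0.177) = 8.31×10⁻⁷ J.
v = √(2·8.31×10⁻⁷/0.0144) = 0.0107 m/s.

0.0107 m/s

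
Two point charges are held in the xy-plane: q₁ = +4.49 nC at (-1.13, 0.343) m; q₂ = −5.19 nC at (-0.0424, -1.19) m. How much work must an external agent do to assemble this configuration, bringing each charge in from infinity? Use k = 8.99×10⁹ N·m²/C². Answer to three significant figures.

-1.11×10⁻⁷ J

The work to assemble the configuration equals its total potential energy, U = Σ kqᵢqⱼ/rᵢⱼ over all pairs.
Pair separations: r₁₂ = 1.88 m.
U = (-1.11×10⁻⁷) = -1.11×10⁻⁷ J.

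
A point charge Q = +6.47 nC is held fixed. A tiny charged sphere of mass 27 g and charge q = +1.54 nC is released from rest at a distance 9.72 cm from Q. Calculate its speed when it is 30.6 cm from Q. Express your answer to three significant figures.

Only the electrostatic force acts, so mechanical energy is conserved: ½mv² = U₁ − U₂ = kQq(1/r₁ − 1/r₂).
U₁ − U₂ = (8.99×10⁹ N·m²/C²)(6.47×10⁻⁹ C)(1.54×10⁻⁹ C)(1/0.0972 − 1/0.306) = 6.29×10⁻⁷ J.
v = √(2·6.29×10⁻⁷/0.0270) = 6.82×10⁻³ m/s.

6.82×10⁻³ m/s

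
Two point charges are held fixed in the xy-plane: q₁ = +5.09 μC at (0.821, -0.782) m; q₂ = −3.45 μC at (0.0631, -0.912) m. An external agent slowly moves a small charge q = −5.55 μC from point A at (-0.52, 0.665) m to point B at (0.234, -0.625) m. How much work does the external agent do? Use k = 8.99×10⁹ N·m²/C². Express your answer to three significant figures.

For quasistatic motion the external work equals the change in potential energy: W_ext = qΔV = q(V_B − V_A).
At A: distances to the source charges are 1.97 m, 1.68 m; V_A = Σ kqᵢ/rᵢ = 4750 V.
At B: distances to the source charges are 0.608 m, 0.334 m; V_B = Σ kqᵢ/rᵢ = -1.75×10⁴ V.
ΔV = V_B − V_A = -2.23×10⁴ V.
W_ext = qΔV = (-5.55×10⁻⁶ C)(-2.23×10⁴ V) = 0.124 J.

0.124 J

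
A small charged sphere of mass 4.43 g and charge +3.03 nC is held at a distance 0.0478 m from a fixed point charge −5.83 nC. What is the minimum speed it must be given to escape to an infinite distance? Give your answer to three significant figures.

To just escape, total mechanical energy must reach zero at infinity: ½mv²_min + U = 0, so ½mv²_min = −U = |kQq|/r.
|U| = |kQq|/r = (8.99×10⁹ N·m²/C²)(5.83×10⁻⁹)(3.03×10⁻⁹)/(0.0478) = 3.32×10⁻⁶ J.
v_min = √(2|U|/m) = √(2·3.32×10⁻⁶/4.43×10⁻³) = 0.0387 m/s.

0.0387 m/s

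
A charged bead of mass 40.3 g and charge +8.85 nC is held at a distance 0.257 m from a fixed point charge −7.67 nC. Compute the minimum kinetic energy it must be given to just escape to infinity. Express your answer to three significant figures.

2.37×10⁻⁶ J

To just escape, total mechanical energy must reach zero at infinity: ½mv²_min + U = 0, so ½mv²_min = −U = |kQq|/r.
|U| = |kQq|/r = (8.99×10⁹ N·m²/C²)(7.67×10⁻⁹)(8.85×10⁻⁹)/(0.257) = 2.37×10⁻⁶ J.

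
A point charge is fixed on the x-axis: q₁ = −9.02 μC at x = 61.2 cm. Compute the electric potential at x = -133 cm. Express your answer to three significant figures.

-4.18×10⁴ V

The total potential is the scalar sum of each charge's contribution, V = Σ kqᵢ/rᵢ.
V = k[(-9.02×10⁻⁶)/(1.94)] = -4.18×10⁴ V.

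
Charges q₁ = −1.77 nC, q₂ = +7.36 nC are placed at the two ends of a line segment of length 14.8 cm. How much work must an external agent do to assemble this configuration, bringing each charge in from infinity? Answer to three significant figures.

The work to assemble the configuration equals its total potential energy, U = Σ kqᵢqⱼ/rᵢⱼ over all pairs.
The separation is r = 0.148 m.
U = (-7.91×10⁻⁷) = -7.91×10⁻⁷ J.

-7.91×10⁻⁷ J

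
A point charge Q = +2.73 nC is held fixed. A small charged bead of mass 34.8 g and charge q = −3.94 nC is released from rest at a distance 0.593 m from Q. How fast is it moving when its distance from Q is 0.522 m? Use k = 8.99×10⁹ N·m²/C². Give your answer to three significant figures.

Only the electrostatic force acts, so mechanical energy is conserved: ½mv² = U₁ − U₂ = kQq(1/r₁ − 1/r₂).
U₁ − U₂ = (8.99×10⁹ N·m²/C²)(2.73×10⁻⁹ C)(-3.94×10⁻⁹ C)(1/0.593 − 1/0.522) = 2.22×10⁻⁸ J.
v = √(2·2.22×10⁻⁸/0.0348) = 1.13×10⁻³ m/s.

1.13×10⁻³ m/s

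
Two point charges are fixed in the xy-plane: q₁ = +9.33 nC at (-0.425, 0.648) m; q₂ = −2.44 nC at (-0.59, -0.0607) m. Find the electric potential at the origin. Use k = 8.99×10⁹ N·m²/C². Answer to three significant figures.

71.3 V

The total potential is the scalar sum of each charge's contribution, V = Σ kqᵢ/rᵢ.
Distances from the field point to each charge: r₁ = 0.775 m, r₂ = 0.593 m.
V = k[(9.33×10⁻⁹)/(0.775) + (-2.44×10⁻⁹)/(0.593)] = 71.3 V.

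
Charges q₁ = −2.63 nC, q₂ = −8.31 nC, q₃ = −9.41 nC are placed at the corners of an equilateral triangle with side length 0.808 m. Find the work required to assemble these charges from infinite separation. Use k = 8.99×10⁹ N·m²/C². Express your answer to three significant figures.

The work to assemble the configuration equals its total potential energy, U = Σ kqᵢqⱼ/rᵢⱼ over all pairs.
All three pair separations equal the side length, 0.808 m.
U = (2.43×10⁻⁷) + (2.75×10⁻⁷) + (8.70×10⁻⁷) = 1.39×10⁻⁶ J.

1.39×10⁻⁶ J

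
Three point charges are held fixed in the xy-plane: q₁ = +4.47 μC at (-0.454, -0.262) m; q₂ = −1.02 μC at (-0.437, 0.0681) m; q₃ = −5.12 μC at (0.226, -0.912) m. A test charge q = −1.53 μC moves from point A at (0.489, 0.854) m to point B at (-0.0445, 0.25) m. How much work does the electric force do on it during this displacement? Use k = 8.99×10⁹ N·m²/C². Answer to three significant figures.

0.0112 J

The work done by the electric force is W_field = −ΔU = −q(V_B − V_A) = q(V_A − V_B).
At A: distances to the source charges are 1.46 m, 1.21 m, 1.79 m; V_A = Σ kqᵢ/rᵢ = -5830 V.
At B: distances to the source charges are 0.656 m, 0.433 m, 1.19 m; V_B = Σ kqᵢ/rᵢ = 1520 V.
ΔV = V_B − V_A = 7340 V.
W_field = −qΔV = −(-1.53×10⁻⁶ C)(7340 V) = 0.0112 J.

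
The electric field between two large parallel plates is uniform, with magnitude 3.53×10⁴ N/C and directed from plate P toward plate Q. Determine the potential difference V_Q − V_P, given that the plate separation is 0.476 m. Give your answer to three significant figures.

In a uniform field, potential decreases in the direction of E: ΔV = −E·d for a displacement d parallel to E.
Going from P to Q is a displacement of 0.476 m along the field, so V_Q − V_P = −Ed = -1.68×10⁴ V.

-1.68×10⁴ V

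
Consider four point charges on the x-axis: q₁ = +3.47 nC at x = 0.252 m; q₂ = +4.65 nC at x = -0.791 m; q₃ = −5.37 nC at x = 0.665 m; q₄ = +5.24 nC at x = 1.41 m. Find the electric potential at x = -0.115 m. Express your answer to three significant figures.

Electric potential is a scalar, so the contributions from each charge add algebraically: V = Σ kqᵢ/rᵢ.
Distances from the field point to each charge: r₁ = 0.367 m, r₂ = 0.676 m, r₃ = 0.780 m, r₄ = 1.52 m.
V = k[(3.47×10⁻⁹)/(0.367) + (4.65×10⁻⁹)/(0.676) + (-5.37×10⁻⁹)/(0.780) + (5.24×10⁻⁹)/(1.52)] = 116 V.

116 V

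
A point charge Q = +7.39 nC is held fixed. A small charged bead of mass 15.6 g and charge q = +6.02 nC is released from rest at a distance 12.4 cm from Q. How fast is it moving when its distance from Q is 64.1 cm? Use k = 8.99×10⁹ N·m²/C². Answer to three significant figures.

Only the electrostatic force acts, so mechanical energy is conserved: ½mv² = U₁ − U₂ = kQq(1/r₁ − 1/r₂).
U₁ − U₂ = (8.99×10⁹ N·m²/C²)(7.39×10⁻⁹ C)(6.02×10⁻⁹ C)(1/0.124 − 1/0.641) = 2.60×10⁻⁶ J.
v = √(2·2.60×10⁻⁶/0.0156) = 0.0183 m/s.

0.0183 m/s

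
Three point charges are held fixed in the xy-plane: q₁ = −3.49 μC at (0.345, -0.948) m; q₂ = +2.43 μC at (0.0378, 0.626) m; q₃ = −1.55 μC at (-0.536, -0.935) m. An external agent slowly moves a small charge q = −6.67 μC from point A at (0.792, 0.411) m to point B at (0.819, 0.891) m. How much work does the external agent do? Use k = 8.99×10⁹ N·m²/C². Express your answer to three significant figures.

-0.0352 J

For quasistatic motion the external work equals the change in potential energy: W_ext = qΔV = q(V_B − V_A).
At A: distances to the source charges are 1.43 m, 0.784 m, 1.89 m; V_A = Σ kqᵢ/rᵢ = -1440 V.
At B: distances to the source charges are 1.90 m, 0.825 m, 2.27 m; V_B = Σ kqᵢ/rᵢ = 3830 V.
ΔV = V_B − V_A = 5280 V.
W_ext = qΔV = (-6.67×10⁻⁶ C)(5280 V) = -0.0352 J.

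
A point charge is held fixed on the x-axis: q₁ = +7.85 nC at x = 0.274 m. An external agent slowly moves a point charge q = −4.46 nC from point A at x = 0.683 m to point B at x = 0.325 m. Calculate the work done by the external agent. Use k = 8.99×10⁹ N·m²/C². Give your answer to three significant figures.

-5.40×10⁻⁶ J

For quasistatic motion the external work equals the change in potential energy: W_ext = qΔV = q(V_B − V_A).
At A: distance to the source charge is 0.409 m; V_A = kq₁/r = 173 V.
At B: distance to the source charge is 0.0510 m; V_B = kq₁/r = 1380 V.
ΔV = V_B − V_A = 1210 V.
W_ext = qΔV = (-4.46×10⁻⁹ C)(1210 V) = -5.40×10⁻⁶ J.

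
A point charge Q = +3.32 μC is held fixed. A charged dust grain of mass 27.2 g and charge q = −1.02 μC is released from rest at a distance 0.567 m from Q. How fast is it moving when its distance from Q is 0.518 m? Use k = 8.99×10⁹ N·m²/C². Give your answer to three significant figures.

Only the electrostatic force acts, so mechanical energy is conserved: ½mv² = U₁ − U₂ = kQq(1/r₁ − 1/r₂).
U₁ − U₂ = (8.99×10⁹ N·m²/C²)(3.32×10⁻⁶ C)(-1.02×10⁻⁶ C)(1/0.567 − 1/0.518) = 5.08×10⁻³ J.
v = √(2·5.08×10⁻³/0.0272) = 0.611 m/s.

0.611 m/s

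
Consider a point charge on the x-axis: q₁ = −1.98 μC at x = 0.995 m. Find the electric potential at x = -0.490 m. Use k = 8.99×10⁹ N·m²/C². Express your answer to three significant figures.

The total potential is the scalar sum of each charge's contribution, V = Σ kqᵢ/rᵢ.
V = k[(-1.98×10⁻⁶)/(1.48)] = -1.20×10⁴ V.

-1.20×10⁴ V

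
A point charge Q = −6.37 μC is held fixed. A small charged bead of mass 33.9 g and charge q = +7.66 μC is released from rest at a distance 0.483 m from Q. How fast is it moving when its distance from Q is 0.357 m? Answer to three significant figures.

4.35 m/s

Only the electrostatic force acts, so mechanical energy is conserved: ½mv² = U₁ − U₂ = kQq(1/r₁ − 1/r₂).
U₁ − U₂ = (8.99×10⁹ N·m²/C²)(-6.37×10⁻⁶ C)(7.66×10⁻⁶ C)(1/0.483 − 1/0.357) = 0.321 J.
v = √(2·0.321/0.0339) = 4.35 m/s.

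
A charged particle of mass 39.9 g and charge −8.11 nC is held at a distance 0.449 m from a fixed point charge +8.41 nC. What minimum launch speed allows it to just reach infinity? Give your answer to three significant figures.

To just escape, total mechanical energy must reach zero at infinity: ½mv²_min + U = 0, so ½mv²_min = −U = |kQq|/r.
|U| = |kQq|/r = (8.99×10⁹ N·m²/C²)(8.41×10⁻⁹)(8.11×10⁻⁹)/(0.449) = 1.37×10⁻⁶ J.
v_min = √(2|U|/m) = √(2·1.37×10⁻⁶/0.0399) = 8.27×10⁻³ m/s.

8.27×10⁻³ m/s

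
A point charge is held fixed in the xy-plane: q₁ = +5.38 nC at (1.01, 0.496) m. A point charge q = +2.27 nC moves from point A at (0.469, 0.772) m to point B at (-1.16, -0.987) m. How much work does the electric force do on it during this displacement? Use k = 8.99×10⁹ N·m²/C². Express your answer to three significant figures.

The work done by the electric force is W_field = −ΔU = −q(V_B − V_A) = q(V_A − V_B).
At A: distance to the source charge is 0.607 m; V_A = kq₁/r = 79.6 V.
At B: distance to the source charge is 2.63 m; V_B = kq₁/r = 18.4 V.
ΔV = V_B − V_A = -61.2 V.
W_field = −qΔV = −(2.27×10⁻⁹ C)(-61.2 V) = 1.39×10⁻⁷ J.

1.39×10⁻⁷ J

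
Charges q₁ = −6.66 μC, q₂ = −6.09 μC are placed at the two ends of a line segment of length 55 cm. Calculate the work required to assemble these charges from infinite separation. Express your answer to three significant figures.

0.663 J

The work to assemble the configuration equals its total potential energy, U = Σ kqᵢqⱼ/rᵢⱼ over all pairs.
The separation is r = 0.550 m.
U = (0.663) = 0.663 J.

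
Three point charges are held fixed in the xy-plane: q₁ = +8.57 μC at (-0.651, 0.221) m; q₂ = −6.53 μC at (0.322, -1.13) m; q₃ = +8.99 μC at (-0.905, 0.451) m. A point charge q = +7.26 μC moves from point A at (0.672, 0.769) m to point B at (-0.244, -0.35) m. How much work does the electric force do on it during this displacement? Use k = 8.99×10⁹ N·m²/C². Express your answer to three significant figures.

The work done by the electric force is W_field = −ΔU = −q(V_B − V_A) = q(V_A − V_B).
At A: distances to the source charges are 1.43 m, 1.93 m, 1.61 m; V_A = Σ kqᵢ/rᵢ = 7.36×10⁴ V.
At B: distances to the source charges are 0.701 m, 0.964 m, 1.04 m; V_B = Σ kqᵢ/rᵢ = 1.27×10⁵ V.
ΔV = V_B − V_A = 5.31×10⁴ V.
W_field = −qΔV = −(7.26×10⁻⁶ C)(5.31×10⁴ V) = -0.386 J.

-0.386 J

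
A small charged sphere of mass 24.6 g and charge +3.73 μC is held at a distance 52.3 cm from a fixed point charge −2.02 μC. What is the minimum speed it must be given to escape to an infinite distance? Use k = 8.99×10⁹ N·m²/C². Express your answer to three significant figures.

3.24 m/s

To just escape, total mechanical energy must reach zero at infinity: ½mv²_min + U = 0, so ½mv²_min = −U = |kQq|/r.
|U| = |kQq|/r = (8.99×10⁹ N·m²/C²)(2.02×10⁻⁶)(3.73×10⁻⁶)/(0.523) = 0.130 J.
v_min = √(2|U|/m) = √(2·0.130/0.0246) = 3.24 m/s.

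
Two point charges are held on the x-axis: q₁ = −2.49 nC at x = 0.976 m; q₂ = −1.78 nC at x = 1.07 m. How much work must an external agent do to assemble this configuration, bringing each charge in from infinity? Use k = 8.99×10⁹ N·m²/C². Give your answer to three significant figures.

4.24×10⁻⁷ J

The work to assemble the configuration equals its total potential energy, U = Σ kqᵢqⱼ/rᵢⱼ over all pairs.
Pair separations: r₁₂ = 0.0940 m.
U = (4.24×10⁻⁷) = 4.24×10⁻⁷ J.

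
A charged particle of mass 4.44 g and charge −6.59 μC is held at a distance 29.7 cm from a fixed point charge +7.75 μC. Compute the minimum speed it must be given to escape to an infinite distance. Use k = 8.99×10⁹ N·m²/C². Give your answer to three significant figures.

To just escape, total mechanical energy must reach zero at infinity: ½mv²_min + U = 0, so ½mv²_min = −U = |kQq|/r.
|U| = |kQq|/r = (8.99×10⁹ N·m²/C²)(7.75×10⁻⁶)(6.59×10⁻⁶)/(0.297) = 1.55 J.
v_min = √(2|U|/m) = √(2·1.55/4.44×10⁻³) = 26.4 m/s.

26.4 m/s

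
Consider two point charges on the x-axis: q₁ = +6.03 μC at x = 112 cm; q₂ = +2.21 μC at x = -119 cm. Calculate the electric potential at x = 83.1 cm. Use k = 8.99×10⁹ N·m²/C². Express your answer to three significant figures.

The total potential is the scalar sum of each charge's contribution, V = Σ kqᵢ/rᵢ.
Distances from the field point to each charge: r₁ = 0.289 m, r₂ = 2.02 m.
V = k[(6.03×10⁻⁶)/(0.289) + (2.21×10⁻⁶)/(2.02)] = 1.97×10⁵ V.

1.97×10⁵ V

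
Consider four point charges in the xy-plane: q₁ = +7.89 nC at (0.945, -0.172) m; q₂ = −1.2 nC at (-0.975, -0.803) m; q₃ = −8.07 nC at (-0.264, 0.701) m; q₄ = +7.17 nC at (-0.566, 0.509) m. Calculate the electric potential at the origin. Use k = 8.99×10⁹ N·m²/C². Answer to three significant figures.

Electric potential is a scalar, so the contributions from each charge add algebraically: V = Σ kqᵢ/rᵢ.
Distances from the field point to each charge: r₁ = 0.961 m, r₂ = 1.26 m, r₃ = 0.749 m, r₄ = 0.761 m.
V = k[(7.89×10⁻⁹)/(0.961) + (-1.20×10⁻⁹)/(1.26) + (-8.07×10⁻⁹)/(0.749) + (7.17×10⁻⁹)/(0.761)] = 53.1 V.

53.1 V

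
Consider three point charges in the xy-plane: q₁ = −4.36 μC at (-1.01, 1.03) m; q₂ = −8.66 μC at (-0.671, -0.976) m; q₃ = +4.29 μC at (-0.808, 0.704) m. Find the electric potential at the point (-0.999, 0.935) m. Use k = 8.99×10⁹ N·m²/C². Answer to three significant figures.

-3.21×10⁵ V

Electric potential is a scalar, so the contributions from each charge add algebraically: V = Σ kqᵢ/rᵢ.
Distances from the field point to each charge: r₁ = 0.0956 m, r₂ = 1.94 m, r₃ = 0.300 m.
V = k[(-4.36×10⁻⁶)/(0.0956) + (-8.66×10⁻⁶)/(1.94) + (4.29×10⁻⁶)/(0.300)] = -3.21×10⁵ V.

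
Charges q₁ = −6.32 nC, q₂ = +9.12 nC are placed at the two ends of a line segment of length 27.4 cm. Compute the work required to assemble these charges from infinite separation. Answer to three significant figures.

The assembly work is the sum of pairwise potential energies, U = Σ_{i<j} kqᵢqⱼ/rᵢⱼ.
The separation is r = 0.274 m.
U = (-1.89×10⁻⁶) = -1.89×10⁻⁶ J.

-1.89×10⁻⁶ J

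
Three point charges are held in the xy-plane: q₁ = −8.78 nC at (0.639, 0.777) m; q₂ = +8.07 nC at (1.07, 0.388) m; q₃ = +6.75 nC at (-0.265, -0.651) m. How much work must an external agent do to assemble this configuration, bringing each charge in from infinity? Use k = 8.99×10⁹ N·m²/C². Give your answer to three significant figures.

The assembly work is the sum of pairwise potential energies, U = Σ_{i<j} kqᵢqⱼ/rᵢⱼ.
Pair separations: r₁₂ = 0.581 m, r₁₃ = 1.69 m, r₂₃ = 1.69 m.
U = (-1.10×10⁻⁶) + (-3.15×10⁻⁷) + (2.89×10⁻⁷) = -1.12×10⁻⁶ J.

-1.12×10⁻⁶ J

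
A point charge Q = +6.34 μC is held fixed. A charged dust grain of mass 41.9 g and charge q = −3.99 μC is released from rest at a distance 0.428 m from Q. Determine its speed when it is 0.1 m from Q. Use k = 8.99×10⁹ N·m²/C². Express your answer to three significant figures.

9.12 m/s

Only the electrostatic force acts, so mechanical energy is conserved: ½mv² = U₁ − U₂ = kQq(1/r₁ − 1/r₂).
U₁ − U₂ = (8.99×10⁹ N·m²/C²)(6.34×10⁻⁶ C)(-3.99×10⁻⁶ C)(1/0.428 − 1/0.100) = 1.74 J.
v = √(2·1.74/0.0419) = 9.12 m/s.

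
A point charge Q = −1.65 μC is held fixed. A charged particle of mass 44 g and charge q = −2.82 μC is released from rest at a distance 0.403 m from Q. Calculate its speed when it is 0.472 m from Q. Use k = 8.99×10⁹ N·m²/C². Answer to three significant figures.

0.830 m/s

Only the electrostatic force acts, so mechanical energy is conserved: ½mv² = U₁ − U₂ = kQq(1/r₁ − 1/r₂).
U₁ − U₂ = (8.99×10⁹ N·m²/C²)(-1.65×10⁻⁶ C)(-2.82×10⁻⁶ C)(1/0.403 − 1/0.472) = 0.0152 J.
v = √(2·0.0152/0.0440) = 0.830 m/s.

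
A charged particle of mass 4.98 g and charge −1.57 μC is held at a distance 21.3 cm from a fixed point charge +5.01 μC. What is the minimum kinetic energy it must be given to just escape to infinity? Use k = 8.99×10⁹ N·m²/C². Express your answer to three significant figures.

To just escape, total mechanical energy must reach zero at infinity: ½mv²_min + U = 0, so ½mv²_min = −U = |kQq|/r.
|U| = |kQq|/r = (8.99×10⁹ N·m²/C²)(5.01×10⁻⁶)(1.57×10⁻⁶)/(0.213) = 0.332 J.

0.332 J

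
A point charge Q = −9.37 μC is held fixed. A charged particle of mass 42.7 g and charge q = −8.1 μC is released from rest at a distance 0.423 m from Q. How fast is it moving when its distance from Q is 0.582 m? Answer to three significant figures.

Only the electrostatic force acts, so mechanical energy is conserved: ½mv² = U₁ − U₂ = kQq(1/r₁ − 1/r₂).
U₁ − U₂ = (8.99×10⁹ N·m²/C²)(-9.37×10⁻⁶ C)(-8.10×10⁻⁶ C)(1/0.423 − 1/0.582) = 0.441 J.
v = √(2·0.441/0.0427) = 4.54 m/s.

4.54 m/s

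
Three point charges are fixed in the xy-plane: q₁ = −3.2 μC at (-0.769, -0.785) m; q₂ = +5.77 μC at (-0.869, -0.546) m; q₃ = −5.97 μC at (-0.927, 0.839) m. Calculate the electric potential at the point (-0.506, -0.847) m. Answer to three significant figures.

Electric potential is a scalar, so the contributions from each charge add algebraically: V = Σ kqᵢ/rᵢ.
Distances from the field point to each charge: r₁ = 0.270 m, r₂ = 0.472 m, r₃ = 1.74 m.
V = k[(-3.20×10⁻⁶)/(0.270) + (5.77×10⁻⁶)/(0.472) + (-5.97×10⁻⁶)/(1.74)] = -2.73×10⁴ V.

-2.73×10⁴ V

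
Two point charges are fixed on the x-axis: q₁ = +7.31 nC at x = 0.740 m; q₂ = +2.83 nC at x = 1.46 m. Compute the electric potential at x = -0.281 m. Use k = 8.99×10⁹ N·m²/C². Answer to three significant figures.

Electric potential is a scalar, so the contributions from each charge add algebraically: V = Σ kqᵢ/rᵢ.
Distances from the field point to each charge: r₁ = 1.02 m, r₂ = 1.74 m.
V = k[(7.31×10⁻⁹)/(1.02) + (2.83×10⁻⁹)/(1.74)] = 79.0 V.

79.0 V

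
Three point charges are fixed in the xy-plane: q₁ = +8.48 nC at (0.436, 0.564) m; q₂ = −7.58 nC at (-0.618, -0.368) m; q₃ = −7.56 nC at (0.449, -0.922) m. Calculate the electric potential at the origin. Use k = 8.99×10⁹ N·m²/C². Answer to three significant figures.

Electric potential is a scalar, so the contributions from each charge add algebraically: V = Σ kqᵢ/rᵢ.
Distances from the field point to each charge: r₁ = 0.713 m, r₂ = 0.719 m, r₃ = 1.03 m.
V = k[(8.48×10⁻⁹)/(0.713) + (-7.58×10⁻⁹)/(0.719) + (-7.56×10⁻⁹)/(1.03)] = -54.1 V.

-54.1 V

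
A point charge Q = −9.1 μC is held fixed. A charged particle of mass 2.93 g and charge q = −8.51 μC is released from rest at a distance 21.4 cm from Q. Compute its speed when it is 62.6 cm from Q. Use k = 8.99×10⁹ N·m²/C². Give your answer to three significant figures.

Only the electrostatic force acts, so mechanical energy is conserved: ½mv² = U₁ − U₂ = kQq(1/r₁ − 1/r₂).
U₁ − U₂ = (8.99×10⁹ N·m²/C²)(-9.10×10⁻⁶ C)(-8.51×10⁻⁶ C)(1/0.214 − 1/0.626) = 2.14 J.
v = √(2·2.14/2.93×10⁻³) = 38.2 m/s.

38.2 m/s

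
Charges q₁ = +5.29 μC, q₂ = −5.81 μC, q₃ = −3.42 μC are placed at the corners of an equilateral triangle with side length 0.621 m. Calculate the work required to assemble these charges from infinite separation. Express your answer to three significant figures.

-0.419 J

The assembly work is the sum of pairwise potential energies, U = Σ_{i<j} kqᵢqⱼ/rᵢⱼ.
All three pair separations equal the side length, 0.621 m.
U = (-0.445) + (-0.262) + (0.288) = -0.419 J.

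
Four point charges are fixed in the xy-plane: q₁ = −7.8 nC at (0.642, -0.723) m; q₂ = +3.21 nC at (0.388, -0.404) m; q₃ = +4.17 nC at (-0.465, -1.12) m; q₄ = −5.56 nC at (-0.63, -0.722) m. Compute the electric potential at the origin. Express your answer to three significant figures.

-42.3 V

Electric potential is a scalar, so the contributions from each charge add algebraically: V = Σ kqᵢ/rᵢ.
Distances from the field point to each charge: r₁ = 0.967 m, r₂ = 0.560 m, r₃ = 1.21 m, r₄ = 0.958 m.
V = k[(-7.80×10⁻⁹)/(0.967) + (3.21×10⁻⁹)/(0.560) + (4.17×10⁻⁹)/(1.21) + (-5.56×10⁻⁹)/(0.958)] = -42.3 V.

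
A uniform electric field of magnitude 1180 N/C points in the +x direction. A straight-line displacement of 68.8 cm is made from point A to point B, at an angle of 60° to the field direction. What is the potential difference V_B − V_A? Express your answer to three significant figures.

Only the component of displacement along E changes the potential: ΔV = −E·d·cosθ.
ΔV = −(1180 V/m)(0.688 m)cos60° = -406 V.

-406 V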